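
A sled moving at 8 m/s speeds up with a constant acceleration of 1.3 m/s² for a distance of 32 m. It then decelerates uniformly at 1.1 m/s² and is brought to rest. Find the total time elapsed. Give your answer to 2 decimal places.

14.21 s

Phase 1 (accelerating): v₀ = 8.00 m/s, a = 1.3 m/s².
v² = v₀² + 2aΔx = 8.00² + 2·1.3·32 = 147 → v = 12.1 m/s
t = (v − v₀)/a = (12.1 − 8.00)/1.3 = 3.18 s

Phase 2 (decelerating): v₀ = 12.1 m/s, a = -1.1 m/s².
v = v₀ + at → t = (0 − 12.1) / -1.1 = 11.0 s
v² = v₀² + 2aΔx → Δx = (0² − 12.1²)/(2·-1.1) = 66.9 m
Total time = 3.18 + 11.0 = 14.2 s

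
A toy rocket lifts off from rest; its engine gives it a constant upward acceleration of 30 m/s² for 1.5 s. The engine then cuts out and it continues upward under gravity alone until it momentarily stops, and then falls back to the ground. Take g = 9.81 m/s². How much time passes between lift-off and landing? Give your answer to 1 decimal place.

Phase 1 (powered ascent): v₀ = 0 m/s, a = 30 m/s².
v = v₀ + at = 0 + (30)(1.5) = 45.0 m/s
Δx = v₀t + ½at² = 0·1.5 + 0.5·30·1.5² = 33.8 m

Phase 2 (coasting upward): v₀ = 45.0 m/s, a = -9.81 m/s².
v = v₀ + at → t = (0 − 45.0) / -9.81 = 4.59 s
v² = v₀² + 2aΔx → Δx = (0² − 45.0²)/(2·-9.81) = 103 m

Phase 3 (free fall): v₀ = 0 m/s, a = -9.81 m/s².
Falls 137 m from rest: t = √(2·137/9.81) = 5.28 s; v = g·t = 51.8 m/s.
Total time = 1.50 + 4.59 + 5.28 = 11.4 s

11.4 s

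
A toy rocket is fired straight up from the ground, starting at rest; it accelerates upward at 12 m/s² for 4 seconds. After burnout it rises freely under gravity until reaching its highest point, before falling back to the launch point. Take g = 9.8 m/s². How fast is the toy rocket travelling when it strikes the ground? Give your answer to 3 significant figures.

64.7 m/s

Phase 1 (powered ascent): v₀ = 0 m/s, a = 12 m/s².
v = v₀ + at = 0 + (12)(4) = 48.0 m/s
Δx = v₀t + ½at² = 0·4 + 0.5·12·4² = 96.0 m

Phase 2 (coasting upward): v₀ = 48.0 m/s, a = -9.8 m/s².
v = v₀ + at → t = (0 − 48.0) / -9.8 = 4.90 s
v² = v₀² + 2aΔx → Δx = (0² − 48.0²)/(2·-9.8) = 118 m

Phase 3 (free fall): v₀ = 0 m/s, a = -9.8 m/s².
Falls 214 m from rest: t = √(2·214/9.8) = 6.60 s; v = g·t = 64.7 m/s.
Impact speed = 64.7 m/s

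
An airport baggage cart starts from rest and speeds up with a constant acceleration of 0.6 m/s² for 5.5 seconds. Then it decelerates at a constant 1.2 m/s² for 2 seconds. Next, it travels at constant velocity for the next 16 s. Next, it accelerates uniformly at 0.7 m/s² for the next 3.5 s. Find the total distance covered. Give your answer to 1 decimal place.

Phase 1 (accelerating): v₀ = 0 m/s, a = 0.6 m/s².
v = v₀ + at = 0 + (0.6)(5.5) = 3.30 m/s
Δx = v₀t + ½at² = 0·5.5 + 0.5·0.6·5.5² = 9.07 m

Phase 2 (decelerating): v₀ = 3.30 m/s, a = -1.2 m/s².
v = v₀ + at = 3.30 + (-1.2)(2) = 0.900 m/s
Δx = v₀t + ½at² = 3.30·2 + 0.5·-1.2·2² = 4.20 m

Phase 3 (constant speed): v₀ = 0.900 m/s, a = 0 m/s².
v = v₀ + at = 0.900 + (0)(16) = 0.900 m/s
Δx = v₀t + ½at² = 0.900·16 + 0.5·0·16² = 14.4 m

Phase 4 (accelerating): v₀ = 0.900 m/s, a = 0.7 m/s².
v = v₀ + at = 0.900 + (0.7)(3.5) = 3.35 m/s
Δx = v₀t + ½at² = 0.900·3.5 + 0.5·0.7·3.5² = 7.44 m
Total distance = 9.07 + 4.20 + 14.4 + 7.44 = 35.1 m

35.1 m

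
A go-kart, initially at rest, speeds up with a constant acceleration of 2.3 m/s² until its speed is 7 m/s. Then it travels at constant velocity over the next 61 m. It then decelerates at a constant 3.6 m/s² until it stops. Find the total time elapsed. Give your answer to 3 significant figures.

13.7 s

Phase 1 (accelerating): v₀ = 0 m/s, a = 2.3 m/s².
v = v₀ + at → t = (7 − 0) / 2.3 = 3.04 s
v² = v₀² + 2aΔx → Δx = (7² − 0²)/(2·2.3) = 10.7 m

Phase 2 (constant speed): v₀ = 7.00 m/s, a = 0 m/s².
Constant speed: t = d/v = 61/7.00 = 8.71 s

Phase 3 (decelerating): v₀ = 7.00 m/s, a = -3.6 m/s².
v = v₀ + at → t = (0 − 7.00) / -3.6 = 1.94 s
v² = v₀² + 2aΔx → Δx = (0² − 7.00²)/(2·-3.6) = 6.81 m
Total time = 3.04 + 8.71 + 1.94 = 13.7 s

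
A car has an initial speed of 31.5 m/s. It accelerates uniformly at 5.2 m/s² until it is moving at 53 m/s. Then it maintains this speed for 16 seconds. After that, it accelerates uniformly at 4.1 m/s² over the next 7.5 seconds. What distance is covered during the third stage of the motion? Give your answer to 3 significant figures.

513 m

Phase 1 (accelerating): v₀ = 31.5 m/s, a = 5.2 m/s².
v = v₀ + at → t = (53 − 31.5) / 5.2 = 4.13 s
v² = v₀² + 2aΔx → Δx = (53² − 31.5²)/(2·5.2) = 175 m

Phase 2 (constant speed): v₀ = 53.0 m/s, a = 0 m/s².
v = v₀ + at = 53.0 + (0)(16) = 53.0 m/s
Δx = v₀t + ½at² = 53.0·16 + 0.5·0·16² = 848 m

Phase 3 (accelerating): v₀ = 53.0 m/s, a = 4.1 m/s².
v = v₀ + at = 53.0 + (4.1)(7.5) = 83.8 m/s
Δx = v₀t + ½at² = 53.0·7.5 + 0.5·4.1·7.5² = 513 m
Distance in phase 3 = 513 m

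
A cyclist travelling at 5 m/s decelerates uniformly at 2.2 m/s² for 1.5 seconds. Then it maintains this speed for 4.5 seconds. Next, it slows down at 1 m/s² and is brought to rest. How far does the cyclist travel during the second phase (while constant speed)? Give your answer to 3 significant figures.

Phase 1 (decelerating): v₀ = 5.00 m/s, a = -2.2 m/s².
v = v₀ + at = 5.00 + (-2.2)(1.5) = 1.70 m/s
Δx = v₀t + ½at² = 5.00·1.5 + 0.5·-2.2·1.5² = 5.03 m

Phase 2 (constant speed): v₀ = 1.70 m/s, a = 0 m/s².
v = v₀ + at = 1.70 + (0)(4.5) = 1.70 m/s
Δx = v₀t + ½at² = 1.70·4.5 + 0.5·0·4.5² = 7.65 m
Distance in phase 2 = 7.65 m

7.65 m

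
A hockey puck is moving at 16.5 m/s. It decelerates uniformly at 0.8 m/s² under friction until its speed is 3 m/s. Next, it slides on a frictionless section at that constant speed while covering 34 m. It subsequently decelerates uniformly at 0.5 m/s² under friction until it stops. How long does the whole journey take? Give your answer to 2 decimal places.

34.21 s

Phase 1 (decelerating): v₀ = 16.5 m/s, a = -0.8 m/s².
v = v₀ + at → t = (3 − 16.5) / -0.8 = 16.9 s
v² = v₀² + 2aΔx → Δx = (3² − 16.5²)/(2·-0.8) = 165 m

Phase 2 (constant speed): v₀ = 3.00 m/s, a = 0 m/s².
Constant speed: t = d/v = 34/3.00 = 11.3 s

Phase 3 (decelerating): v₀ = 3.00 m/s, a = -0.5 m/s².
v = v₀ + at → t = (0 − 3.00) / -0.5 = 6.00 s
v² = v₀² + 2aΔx → Δx = (0² − 3.00²)/(2·-0.5) = 9.00 m
Total time = 16.9 + 11.3 + 6.00 = 34.2 s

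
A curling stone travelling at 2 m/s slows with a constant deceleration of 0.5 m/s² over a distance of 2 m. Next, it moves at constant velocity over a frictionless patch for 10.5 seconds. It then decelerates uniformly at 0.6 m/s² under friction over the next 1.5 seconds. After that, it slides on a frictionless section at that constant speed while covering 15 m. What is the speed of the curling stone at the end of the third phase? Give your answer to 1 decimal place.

0.5 m/s

Phase 1 (decelerating): v₀ = 2.00 m/s, a = -0.5 m/s².
v² = v₀² + 2aΔx = 2.00² + 2·-0.5·2 = 2.00 → v = 1.41 m/s
t = (v − v₀)/a = (1.41 − 2.00)/-0.5 = 1.17 s

Phase 2 (constant speed): v₀ = 1.41 m/s, a = 0 m/s².
v = v₀ + at = 1.41 + (0)(10.5) = 1.41 m/s
Δx = v₀t + ½at² = 1.41·10.5 + 0.5·0·10.5² = 14.8 m

Phase 3 (decelerating): v₀ = 1.41 m/s, a = -0.6 m/s².
v = v₀ + at = 1.41 + (-0.6)(1.5) = 0.514 m/s
Δx = v₀t + ½at² = 1.41·1.5 + 0.5·-0.6·1.5² = 1.45 m
Speed at end of phase 3 = 0.514 m/s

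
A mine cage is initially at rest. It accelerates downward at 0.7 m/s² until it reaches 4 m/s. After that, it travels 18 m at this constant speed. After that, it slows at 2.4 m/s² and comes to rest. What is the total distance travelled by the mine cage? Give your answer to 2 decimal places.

Phase 1 (accelerating): v₀ = 0 m/s, a = 0.7 m/s².
v = v₀ + at → t = (4 − 0) / 0.7 = 5.71 s
v² = v₀² + 2aΔx → Δx = (4² − 0²)/(2·0.7) = 11.4 m

Phase 2 (constant speed): v₀ = 4.00 m/s, a = 0 m/s².
Constant speed: t = d/v = 18/4.00 = 4.50 s

Phase 3 (decelerating): v₀ = 4.00 m/s, a = -2.4 m/s².
v = v₀ + at → t = (0 − 4.00) / -2.4 = 1.67 s
v² = v₀² + 2aΔx → Δx = (0² − 4.00²)/(2·-2.4) = 3.33 m
Total distance = 11.4 + 18.0 + 3.33 = 32.8 m

32.76 m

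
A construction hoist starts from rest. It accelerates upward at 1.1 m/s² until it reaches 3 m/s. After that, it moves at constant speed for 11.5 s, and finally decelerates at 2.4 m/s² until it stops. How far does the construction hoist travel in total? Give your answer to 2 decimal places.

Phase 1 (accelerating): v₀ = 0 m/s, a = 1.1 m/s².
v = v₀ + at → t = (3 − 0) / 1.1 = 2.73 s
v² = v₀² + 2aΔx → Δx = (3² − 0²)/(2·1.1) = 4.09 m

Phase 2 (constant speed): v₀ = 3.00 m/s, a = 0 m/s².
v = v₀ + at = 3.00 + (0)(11.5) = 3.00 m/s
Δx = v₀t + ½at² = 3.00·11.5 + 0.5·0·11.5² = 34.5 m

Phase 3 (decelerating): v₀ = 3.00 m/s, a = -2.4 m/s².
v = v₀ + at → t = (0 − 3.00) / -2.4 = 1.25 s
v² = v₀² + 2aΔx → Δx = (0² − 3.00²)/(2·-2.4) = 1.88 m
Total distance = 4.09 + 34.5 + 1.88 = 40.5 m

40.47 m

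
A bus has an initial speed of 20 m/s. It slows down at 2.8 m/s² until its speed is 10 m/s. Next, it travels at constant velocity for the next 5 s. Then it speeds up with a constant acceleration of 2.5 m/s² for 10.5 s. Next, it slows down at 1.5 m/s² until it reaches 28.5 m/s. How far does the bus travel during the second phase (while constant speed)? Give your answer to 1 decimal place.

50.0 m

Phase 1 (decelerating): v₀ = 20.0 m/s, a = -2.8 m/s².
v = v₀ + at → t = (10 − 20.0) / -2.8 = 3.57 s
v² = v₀² + 2aΔx → Δx = (10² − 20.0²)/(2·-2.8) = 53.6 m

Phase 2 (constant speed): v₀ = 10.0 m/s, a = 0 m/s².
v = v₀ + at = 10.0 + (0)(5) = 10.0 m/s
Δx = v₀t + ½at² = 10.0·5 + 0.5·0·5² = 50.0 m
Distance in phase 2 = 50.0 m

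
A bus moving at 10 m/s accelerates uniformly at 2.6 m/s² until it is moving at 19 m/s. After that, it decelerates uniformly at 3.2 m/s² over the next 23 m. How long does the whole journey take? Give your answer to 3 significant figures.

4.83 s

Phase 1 (accelerating): v₀ = 10.0 m/s, a = 2.6 m/s².
v = v₀ + at → t = (19 − 10.0) / 2.6 = 3.46 s
v² = v₀² + 2aΔx → Δx = (19² − 10.0²)/(2·2.6) = 50.2 m

Phase 2 (decelerating): v₀ = 19.0 m/s, a = -3.2 m/s².
v² = v₀² + 2aΔx = 19.0² + 2·-3.2·23 = 214 → v = 14.6 m/s
t = (v − v₀)/a = (14.6 − 19.0)/-3.2 = 1.37 s
Total time = 3.46 + 1.37 = 4.83 s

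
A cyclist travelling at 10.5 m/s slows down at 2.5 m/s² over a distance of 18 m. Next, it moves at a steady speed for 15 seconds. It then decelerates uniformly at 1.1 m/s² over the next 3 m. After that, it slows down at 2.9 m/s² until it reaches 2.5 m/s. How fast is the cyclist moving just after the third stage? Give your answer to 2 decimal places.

3.69 m/s

Phase 1 (decelerating): v₀ = 10.5 m/s, a = -2.5 m/s².
v² = v₀² + 2aΔx = 10.5² + 2·-2.5·18 = 20.2 → v = 4.50 m/s
t = (v − v₀)/a = (4.50 − 10.5)/-2.5 = 2.40 s

Phase 2 (constant speed): v₀ = 4.50 m/s, a = 0 m/s².
v = v₀ + at = 4.50 + (0)(15) = 4.50 m/s
Δx = v₀t + ½at² = 4.50·15 + 0.5·0·15² = 67.5 m

Phase 3 (decelerating): v₀ = 4.50 m/s, a = -1.1 m/s².
v² = v₀² + 2aΔx = 4.50² + 2·-1.1·3 = 13.6 → v = 3.69 m/s
t = (v − v₀)/a = (3.69 − 4.50)/-1.1 = 0.732 s
Speed at end of phase 3 = 3.69 m/s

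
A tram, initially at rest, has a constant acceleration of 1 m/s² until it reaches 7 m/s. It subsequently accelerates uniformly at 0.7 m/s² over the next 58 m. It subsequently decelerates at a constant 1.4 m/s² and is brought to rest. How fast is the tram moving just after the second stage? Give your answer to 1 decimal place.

Phase 1 (accelerating): v₀ = 0 m/s, a = 1 m/s².
v = v₀ + at → t = (7 − 0) / 1 = 7.00 s
v² = v₀² + 2aΔx → Δx = (7² − 0²)/(2·1) = 24.5 m

Phase 2 (accelerating): v₀ = 7.00 m/s, a = 0.7 m/s².
v² = v₀² + 2aΔx = 7.00² + 2·0.7·58 = 130 → v = 11.4 m/s
t = (v − v₀)/a = (11.4 − 7.00)/0.7 = 6.30 s
Speed at end of phase 2 = 11.4 m/s

11.4 m/s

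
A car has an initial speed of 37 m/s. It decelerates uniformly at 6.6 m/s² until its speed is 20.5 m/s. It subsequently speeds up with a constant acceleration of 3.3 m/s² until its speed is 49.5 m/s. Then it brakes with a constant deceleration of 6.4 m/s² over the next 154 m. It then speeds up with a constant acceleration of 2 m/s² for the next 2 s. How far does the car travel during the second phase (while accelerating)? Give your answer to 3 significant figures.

308 m

Phase 1 (decelerating): v₀ = 37.0 m/s, a = -6.6 m/s².
v = v₀ + at → t = (20.5 − 37.0) / -6.6 = 2.50 s
v² = v₀² + 2aΔx → Δx = (20.5² − 37.0²)/(2·-6.6) = 71.9 m

Phase 2 (accelerating): v₀ = 20.5 m/s, a = 3.3 m/s².
v = v₀ + at → t = (49.5 − 20.5) / 3.3 = 8.79 s
v² = v₀² + 2aΔx → Δx = (49.5² − 20.5²)/(2·3.3) = 308 m
Distance in phase 2 = 308 m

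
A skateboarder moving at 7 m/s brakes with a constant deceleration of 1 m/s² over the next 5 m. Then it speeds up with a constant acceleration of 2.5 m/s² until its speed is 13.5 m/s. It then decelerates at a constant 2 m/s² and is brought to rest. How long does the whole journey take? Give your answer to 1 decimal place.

Phase 1 (decelerating): v₀ = 7.00 m/s, a = -1 m/s².
v² = v₀² + 2aΔx = 7.00² + 2·-1·5 = 39.0 → v = 6.24 m/s
t = (v − v₀)/a = (6.24 − 7.00)/-1 = 0.755 s

Phase 2 (accelerating): v₀ = 6.24 m/s, a = 2.5 m/s².
v = v₀ + at → t = (13.5 − 6.24) / 2.5 = 2.90 s
v² = v₀² + 2aΔx → Δx = (13.5² − 6.24²)/(2·2.5) = 28.6 m

Phase 3 (decelerating): v₀ = 13.5 m/s, a = -2 m/s².
v = v₀ + at → t = (0 − 13.5) / -2 = 6.75 s
v² = v₀² + 2aΔx → Δx = (0² − 13.5²)/(2·-2) = 45.6 m
Total time = 0.755 + 2.90 + 6.75 = 10.4 s

10.4 s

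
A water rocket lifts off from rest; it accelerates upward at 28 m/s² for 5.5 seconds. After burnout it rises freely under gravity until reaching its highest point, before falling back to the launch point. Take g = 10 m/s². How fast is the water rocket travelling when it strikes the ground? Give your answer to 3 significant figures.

Phase 1 (powered ascent): v₀ = 0 m/s, a = 28 m/s².
v = v₀ + at = 0 + (28)(5.5) = 154 m/s
Δx = v₀t + ½at² = 0·5.5 + 0.5·28·5.5² = 424 m

Phase 2 (coasting upward): v₀ = 154 m/s, a = -10 m/s².
v = v₀ + at → t = (0 − 154) / -10 = 15.4 s
v² = v₀² + 2aΔx → Δx = (0² − 154²)/(2·-10) = 1190 m

Phase 3 (free fall): v₀ = 0 m/s, a = -10 m/s².
Falls 1610 m from rest: t = √(2·1610/10) = 17.9 s; v = g·t = 179 m/s.
Impact speed = 179 m/s

179 m/s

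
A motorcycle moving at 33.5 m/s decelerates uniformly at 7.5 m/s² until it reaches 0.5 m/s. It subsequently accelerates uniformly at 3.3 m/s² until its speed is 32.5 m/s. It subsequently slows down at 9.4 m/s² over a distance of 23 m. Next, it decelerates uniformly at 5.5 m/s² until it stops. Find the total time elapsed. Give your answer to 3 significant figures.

Phase 1 (decelerating): v₀ = 33.5 m/s, a = -7.5 m/s².
v = v₀ + at → t = (0.5 − 33.5) / -7.5 = 4.40 s
v² = v₀² + 2aΔx → Δx = (0.5² − 33.5²)/(2·-7.5) = 74.8 m

Phase 2 (accelerating): v₀ = 0.500 m/s, a = 3.3 m/s².
v = v₀ + at → t = (32.5 − 0.500) / 3.3 = 9.70 s
v² = v₀² + 2aΔx → Δx = (32.5² − 0.500²)/(2·3.3) = 160 m

Phase 3 (decelerating): v₀ = 32.5 m/s, a = -9.4 m/s².
v² = v₀² + 2aΔx = 32.5² + 2·-9.4·23 = 624 → v = 25.0 m/s
t = (v − v₀)/a = (25.0 − 32.5)/-9.4 = 0.800 s

Phase 4 (decelerating): v₀ = 25.0 m/s, a = -5.5 m/s².
v = v₀ + at → t = (0 − 25.0) / -5.5 = 4.54 s
v² = v₀² + 2aΔx → Δx = (0² − 25.0²)/(2·-5.5) = 56.7 m
Total time = 4.40 + 9.70 + 0.800 + 4.54 = 19.4 s

19.4 s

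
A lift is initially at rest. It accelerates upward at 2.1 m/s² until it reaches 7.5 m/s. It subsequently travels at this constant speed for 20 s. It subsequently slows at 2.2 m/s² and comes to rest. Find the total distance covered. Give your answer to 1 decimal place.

Phase 1 (accelerating): v₀ = 0 m/s, a = 2.1 m/s².
v = v₀ + at → t = (7.5 − 0) / 2.1 = 3.57 s
v² = v₀² + 2aΔx → Δx = (7.5² − 0²)/(2·2.1) = 13.4 m

Phase 2 (constant speed): v₀ = 7.50 m/s, a = 0 m/s².
v = v₀ + at = 7.50 + (0)(20) = 7.50 m/s
Δx = v₀t + ½at² = 7.50·20 + 0.5·0·20² = 150 m

Phase 3 (decelerating): v₀ = 7.50 m/s, a = -2.2 m/s².
v = v₀ + at → t = (0 − 7.50) / -2.2 = 3.41 s
v² = v₀² + 2aΔx → Δx = (0² − 7.50²)/(2·-2.2) = 12.8 m
Total distance = 13.4 + 150 + 12.8 = 176 m

176.2 m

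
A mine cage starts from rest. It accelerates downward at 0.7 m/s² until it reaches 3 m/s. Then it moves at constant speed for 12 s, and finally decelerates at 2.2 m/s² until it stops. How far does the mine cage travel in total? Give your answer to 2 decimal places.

Phase 1 (accelerating): v₀ = 0 m/s, a = 0.7 m/s².
v = v₀ + at → t = (3 − 0) / 0.7 = 4.29 s
v² = v₀² + 2aΔx → Δx = (3² − 0²)/(2·0.7) = 6.43 m

Phase 2 (constant speed): v₀ = 3.00 m/s, a = 0 m/s².
v = v₀ + at = 3.00 + (0)(12) = 3.00 m/s
Δx = v₀t + ½at² = 3.00·12 + 0.5·0·12² = 36.0 m

Phase 3 (decelerating): v₀ = 3.00 m/s, a = -2.2 m/s².
v = v₀ + at → t = (0 − 3.00) / -2.2 = 1.36 s
v² = v₀² + 2aΔx → Δx = (0² − 3.00²)/(2·-2.2) = 2.05 m
Total distance = 6.43 + 36.0 + 2.05 = 44.5 m

44.47 m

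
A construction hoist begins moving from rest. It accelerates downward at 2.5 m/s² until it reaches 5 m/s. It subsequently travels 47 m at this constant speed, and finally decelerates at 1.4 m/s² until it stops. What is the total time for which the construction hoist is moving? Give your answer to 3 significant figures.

15.0 s

Phase 1 (accelerating): v₀ = 0 m/s, a = 2.5 m/s².
v = v₀ + at → t = (5 − 0) / 2.5 = 2.00 s
v² = v₀² + 2aΔx → Δx = (5² − 0²)/(2·2.5) = 5.00 m

Phase 2 (constant speed): v₀ = 5.00 m/s, a = 0 m/s².
Constant speed: t = d/v = 47/5.00 = 9.40 s

Phase 3 (decelerating): v₀ = 5.00 m/s, a = -1.4 m/s².
v = v₀ + at → t = (0 − 5.00) / -1.4 = 3.57 s
v² = v₀² + 2aΔx → Δx = (0² − 5.00²)/(2·-1.4) = 8.93 m
Total time = 2.00 + 9.40 + 3.57 = 15.0 s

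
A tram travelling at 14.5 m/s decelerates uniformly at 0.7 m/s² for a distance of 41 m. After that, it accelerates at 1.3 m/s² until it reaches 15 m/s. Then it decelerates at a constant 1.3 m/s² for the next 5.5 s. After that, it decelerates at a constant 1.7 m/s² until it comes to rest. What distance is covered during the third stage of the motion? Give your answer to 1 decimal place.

Phase 1 (decelerating): v₀ = 14.5 m/s, a = -0.7 m/s².
v² = v₀² + 2aΔx = 14.5² + 2·-0.7·41 = 153 → v = 12.4 m/s
t = (v − v₀)/a = (12.4 − 14.5)/-0.7 = 3.05 s

Phase 2 (accelerating): v₀ = 12.4 m/s, a = 1.3 m/s².
v = v₀ + at → t = (15 − 12.4) / 1.3 = 2.03 s
v² = v₀² + 2aΔx → Δx = (15² − 12.4²)/(2·1.3) = 27.8 m

Phase 3 (decelerating): v₀ = 15.0 m/s, a = -1.3 m/s².
v = v₀ + at = 15.0 + (-1.3)(5.5) = 7.85 m/s
Δx = v₀t + ½at² = 15.0·5.5 + 0.5·-1.3·5.5² = 62.8 m
Distance in phase 3 = 62.8 m

62.8 m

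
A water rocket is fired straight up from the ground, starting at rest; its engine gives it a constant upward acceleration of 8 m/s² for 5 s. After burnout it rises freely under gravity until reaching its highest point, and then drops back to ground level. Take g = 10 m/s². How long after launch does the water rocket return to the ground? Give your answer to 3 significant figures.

15.0 s

Phase 1 (powered ascent): v₀ = 0 m/s, a = 8 m/s².
v = v₀ + at = 0 + (8)(5) = 40.0 m/s
Δx = v₀t + ½at² = 0·5 + 0.5·8·5² = 100 m

Phase 2 (coasting upward): v₀ = 40.0 m/s, a = -10 m/s².
v = v₀ + at → t = (0 − 40.0) / -10 = 4.00 s
v² = v₀² + 2aΔx → Δx = (0² − 40.0²)/(2·-10) = 80.0 m

Phase 3 (free fall): v₀ = 0 m/s, a = -10 m/s².
Falls 180 m from rest: t = √(2·180/10) = 6.00 s; v = g·t = 60.0 m/s.
Total time = 5.00 + 4.00 + 6.00 = 15.0 s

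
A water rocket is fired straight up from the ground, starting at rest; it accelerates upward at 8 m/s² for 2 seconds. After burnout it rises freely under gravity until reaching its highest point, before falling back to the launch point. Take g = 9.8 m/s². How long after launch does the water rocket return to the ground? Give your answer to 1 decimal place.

6.1 s

Phase 1 (powered ascent): v₀ = 0 m/s, a = 8 m/s².
v = v₀ + at = 0 + (8)(2) = 16.0 m/s
Δx = v₀t + ½at² = 0·2 + 0.5·8·2² = 16.0 m

Phase 2 (coasting upward): v₀ = 16.0 m/s, a = -9.8 m/s².
v = v₀ + at → t = (0 − 16.0) / -9.8 = 1.63 s
v² = v₀² + 2aΔx → Δx = (0² − 16.0²)/(2·-9.8) = 13.1 m

Phase 3 (free fall): v₀ = 0 m/s, a = -9.8 m/s².
Falls 29.1 m from rest: t = √(2·29.1/9.8) = 2.44 s; v = g·t = 23.9 m/s.
Total time = 2.00 + 1.63 + 2.44 = 6.07 s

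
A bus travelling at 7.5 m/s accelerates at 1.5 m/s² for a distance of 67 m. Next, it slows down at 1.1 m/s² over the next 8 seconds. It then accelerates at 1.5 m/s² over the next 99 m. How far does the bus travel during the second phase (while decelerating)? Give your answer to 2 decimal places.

Phase 1 (accelerating): v₀ = 7.50 m/s, a = 1.5 m/s².
v² = v₀² + 2aΔx = 7.50² + 2·1.5·67 = 257 → v = 16.0 m/s
t = (v − v₀)/a = (16.0 − 7.50)/1.5 = 5.69 s

Phase 2 (decelerating): v₀ = 16.0 m/s, a = -1.1 m/s².
v = v₀ + at = 16.0 + (-1.1)(8) = 7.24 m/s
Δx = v₀t + ½at² = 16.0·8 + 0.5·-1.1·8² = 93.1 m
Distance in phase 2 = 93.1 m

93.11 m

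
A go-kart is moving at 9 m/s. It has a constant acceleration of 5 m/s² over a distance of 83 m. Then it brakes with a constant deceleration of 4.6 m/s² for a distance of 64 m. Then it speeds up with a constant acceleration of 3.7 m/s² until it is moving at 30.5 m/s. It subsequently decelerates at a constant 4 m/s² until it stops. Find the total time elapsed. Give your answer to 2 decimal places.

17.91 s

Phase 1 (accelerating): v₀ = 9.00 m/s, a = 5 m/s².
v² = v₀² + 2aΔx = 9.00² + 2·5·83 = 911 → v = 30.2 m/s
t = (v − v₀)/a = (30.2 − 9.00)/5 = 4.24 s

Phase 2 (decelerating): v₀ = 30.2 m/s, a = -4.6 m/s².
v² = v₀² + 2aΔx = 30.2² + 2·-4.6·64 = 322 → v = 17.9 m/s
t = (v − v₀)/a = (17.9 − 30.2)/-4.6 = 2.66 s

Phase 3 (accelerating): v₀ = 17.9 m/s, a = 3.7 m/s².
v = v₀ + at → t = (30.5 − 17.9) / 3.7 = 3.39 s
v² = v₀² + 2aΔx → Δx = (30.5² − 17.9²)/(2·3.7) = 82.2 m

Phase 4 (decelerating): v₀ = 30.5 m/s, a = -4 m/s².
v = v₀ + at → t = (0 − 30.5) / -4 = 7.62 s
v² = v₀² + 2aΔx → Δx = (0² − 30.5²)/(2·-4) = 116 m
Total time = 4.24 + 2.66 + 3.39 + 7.62 = 17.9 s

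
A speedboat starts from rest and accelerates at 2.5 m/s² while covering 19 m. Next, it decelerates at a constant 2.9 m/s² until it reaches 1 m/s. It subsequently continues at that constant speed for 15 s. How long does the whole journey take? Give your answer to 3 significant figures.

Phase 1 (accelerating): v₀ = 0 m/s, a = 2.5 m/s².
v² = v₀² + 2aΔx = 0² + 2·2.5·19 = 95.0 → v = 9.75 m/s
t = (v − v₀)/a = (9.75 − 0)/2.5 = 3.90 s

Phase 2 (decelerating): v₀ = 9.75 m/s, a = -2.9 m/s².
v = v₀ + at → t = (1 − 9.75) / -2.9 = 3.02 s
v² = v₀² + 2aΔx → Δx = (1² − 9.75²)/(2·-2.9) = 16.2 m

Phase 3 (constant speed): v₀ = 1.00 m/s, a = 0 m/s².
v = v₀ + at = 1.00 + (0)(15) = 1.00 m/s
Δx = v₀t + ½at² = 1.00·15 + 0.5·0·15² = 15.0 m
Total time = 3.90 + 3.02 + 15.0 = 21.9 s

21.9 s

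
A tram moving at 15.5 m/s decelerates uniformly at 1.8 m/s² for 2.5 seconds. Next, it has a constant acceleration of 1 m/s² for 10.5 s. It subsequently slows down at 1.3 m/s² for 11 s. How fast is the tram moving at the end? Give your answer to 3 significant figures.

Phase 1 (decelerating): v₀ = 15.5 m/s, a = -1.8 m/s².
v = v₀ + at = 15.5 + (-1.8)(2.5) = 11.0 m/s
Δx = v₀t + ½at² = 15.5·2.5 + 0.5·-1.8·2.5² = 33.1 m

Phase 2 (accelerating): v₀ = 11.0 m/s, a = 1 m/s².
v = v₀ + at = 11.0 + (1)(10.5) = 21.5 m/s
Δx = v₀t + ½at² = 11.0·10.5 + 0.5·1·10.5² = 171 m

Phase 3 (decelerating): v₀ = 21.5 m/s, a = -1.3 m/s².
v = v₀ + at = 21.5 + (-1.3)(11) = 7.20 m/s
Δx = v₀t + ½at² = 21.5·11 + 0.5·-1.3·11² = 158 m
Final speed = 7.20 m/s

7.20 m/s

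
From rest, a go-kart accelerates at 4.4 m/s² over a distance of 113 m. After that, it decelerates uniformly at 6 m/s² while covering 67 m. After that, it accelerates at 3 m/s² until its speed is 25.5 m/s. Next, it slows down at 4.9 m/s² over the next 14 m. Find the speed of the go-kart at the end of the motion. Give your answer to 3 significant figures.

22.7 m/s

Phase 1 (accelerating): v₀ = 0 m/s, a = 4.4 m/s².
v² = v₀² + 2aΔx = 0² + 2·4.4·113 = 994 → v = 31.5 m/s
t = (v − v₀)/a = (31.5 − 0)/4.4 = 7.17 s

Phase 2 (decelerating): v₀ = 31.5 m/s, a = -6 m/s².
v² = v₀² + 2aΔx = 31.5² + 2·-6·67 = 190 → v = 13.8 m/s
t = (v − v₀)/a = (13.8 − 31.5)/-6 = 2.96 s

Phase 3 (accelerating): v₀ = 13.8 m/s, a = 3 m/s².
v = v₀ + at → t = (25.5 − 13.8) / 3 = 3.90 s
v² = v₀² + 2aΔx → Δx = (25.5² − 13.8²)/(2·3) = 76.6 m

Phase 4 (decelerating): v₀ = 25.5 m/s, a = -4.9 m/s².
v² = v₀² + 2aΔx = 25.5² + 2·-4.9·14 = 513 → v = 22.7 m/s
t = (v − v₀)/a = (22.7 − 25.5)/-4.9 = 0.582 s
Final speed = 22.7 m/s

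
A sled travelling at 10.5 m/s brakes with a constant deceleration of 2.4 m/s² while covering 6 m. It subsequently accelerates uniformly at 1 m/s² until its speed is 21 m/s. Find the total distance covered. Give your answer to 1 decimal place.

185.8 m

Phase 1 (decelerating): v₀ = 10.5 m/s, a = -2.4 m/s².
v² = v₀² + 2aΔx = 10.5² + 2·-2.4·6 = 81.5 → v = 9.02 m/s
t = (v − v₀)/a = (9.02 − 10.5)/-2.4 = 0.615 s

Phase 2 (accelerating): v₀ = 9.02 m/s, a = 1 m/s².
v = v₀ + at → t = (21 − 9.02) / 1 = 12.0 s
v² = v₀² + 2aΔx → Δx = (21² − 9.02²)/(2·1) = 180 m
Total distance = 6.00 + 180 = 186 m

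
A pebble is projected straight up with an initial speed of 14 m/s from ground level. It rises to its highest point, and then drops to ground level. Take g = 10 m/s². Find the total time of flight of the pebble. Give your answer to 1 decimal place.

Phase 1 (rising): v₀ = 14.0 m/s, a = -10 m/s².
v = v₀ + at → t = (0 − 14.0) / -10 = 1.40 s
v² = v₀² + 2aΔx → Δx = (0² − 14.0²)/(2·-10) = 9.80 m

Phase 2 (falling): v₀ = 0 m/s, a = -10 m/s².
Falls 9.80 m from rest: t = √(2·9.80/10) = 1.40 s; v = g·t = 14.0 m/s.
Total time = 1.40 + 1.40 = 2.80 s

2.8 s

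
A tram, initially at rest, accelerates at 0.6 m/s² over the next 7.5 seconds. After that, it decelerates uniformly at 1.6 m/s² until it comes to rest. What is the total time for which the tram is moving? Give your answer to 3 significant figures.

10.3 s

Phase 1 (accelerating): v₀ = 0 m/s, a = 0.6 m/s².
v = v₀ + at = 0 + (0.6)(7.5) = 4.50 m/s
Δx = v₀t + ½at² = 0·7.5 + 0.5·0.6·7.5² = 16.9 m

Phase 2 (decelerating): v₀ = 4.50 m/s, a = -1.6 m/s².
v = v₀ + at → t = (0 − 4.50) / -1.6 = 2.81 s
v² = v₀² + 2aΔx → Δx = (0² − 4.50²)/(2·-1.6) = 6.33 m
Total time = 7.50 + 2.81 = 10.3 s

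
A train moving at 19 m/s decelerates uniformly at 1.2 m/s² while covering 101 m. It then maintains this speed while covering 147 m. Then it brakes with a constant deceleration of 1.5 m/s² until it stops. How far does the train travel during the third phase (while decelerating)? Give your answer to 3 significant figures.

39.5 m

Phase 1 (decelerating): v₀ = 19.0 m/s, a = -1.2 m/s².
v² = v₀² + 2aΔx = 19.0² + 2·-1.2·101 = 119 → v = 10.9 m/s
t = (v − v₀)/a = (10.9 − 19.0)/-1.2 = 6.76 s

Phase 2 (constant speed): v₀ = 10.9 m/s, a = 0 m/s².
Constant speed: t = d/v = 147/10.9 = 13.5 s

Phase 3 (decelerating): v₀ = 10.9 m/s, a = -1.5 m/s².
v = v₀ + at → t = (0 − 10.9) / -1.5 = 7.26 s
v² = v₀² + 2aΔx → Δx = (0² − 10.9²)/(2·-1.5) = 39.5 m
Distance in phase 3 = 39.5 m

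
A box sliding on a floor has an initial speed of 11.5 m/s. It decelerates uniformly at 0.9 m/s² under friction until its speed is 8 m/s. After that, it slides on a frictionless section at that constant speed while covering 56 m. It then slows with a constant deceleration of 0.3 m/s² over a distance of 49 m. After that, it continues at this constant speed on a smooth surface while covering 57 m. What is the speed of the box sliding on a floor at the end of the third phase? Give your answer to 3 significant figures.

5.88 m/s

Phase 1 (decelerating): v₀ = 11.5 m/s, a = -0.9 m/s².
v = v₀ + at → t = (8 − 11.5) / -0.9 = 3.89 s
v² = v₀² + 2aΔx → Δx = (8² − 11.5²)/(2·-0.9) = 37.9 m

Phase 2 (constant speed): v₀ = 8.00 m/s, a = 0 m/s².
Constant speed: t = d/v = 56/8.00 = 7.00 s

Phase 3 (decelerating): v₀ = 8.00 m/s, a = -0.3 m/s².
v² = v₀² + 2aΔx = 8.00² + 2·-0.3·49 = 34.6 → v = 5.88 m/s
t = (v − v₀)/a = (5.88 − 8.00)/-0.3 = 7.06 s
Speed at end of phase 3 = 5.88 m/s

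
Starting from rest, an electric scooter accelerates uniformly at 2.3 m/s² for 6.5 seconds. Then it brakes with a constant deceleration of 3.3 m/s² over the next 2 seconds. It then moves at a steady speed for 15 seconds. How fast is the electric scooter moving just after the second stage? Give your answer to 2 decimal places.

8.35 m/s

Phase 1 (accelerating): v₀ = 0 m/s, a = 2.3 m/s².
v = v₀ + at = 0 + (2.3)(6.5) = 14.9 m/s
Δx = v₀t + ½at² = 0·6.5 + 0.5·2.3·6.5² = 48.6 m

Phase 2 (decelerating): v₀ = 14.9 m/s, a = -3.3 m/s².
v = v₀ + at = 14.9 + (-3.3)(2) = 8.35 m/s
Δx = v₀t + ½at² = 14.9·2 + 0.5·-3.3·2² = 23.3 m
Speed at end of phase 2 = 8.35 m/s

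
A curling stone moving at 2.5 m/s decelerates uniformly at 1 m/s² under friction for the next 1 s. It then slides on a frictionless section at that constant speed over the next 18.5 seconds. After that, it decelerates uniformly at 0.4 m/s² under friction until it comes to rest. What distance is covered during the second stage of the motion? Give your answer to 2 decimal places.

Phase 1 (decelerating): v₀ = 2.50 m/s, a = -1 m/s².
v = v₀ + at = 2.50 + (-1)(1) = 1.50 m/s
Δx = v₀t + ½at² = 2.50·1 + 0.5·-1·1² = 2.00 m

Phase 2 (constant speed): v₀ = 1.50 m/s, a = 0 m/s².
v = v₀ + at = 1.50 + (0)(18.5) = 1.50 m/s
Δx = v₀t + ½at² = 1.50·18.5 + 0.5·0·18.5² = 27.8 m
Distance in phase 2 = 27.8 m

27.75 m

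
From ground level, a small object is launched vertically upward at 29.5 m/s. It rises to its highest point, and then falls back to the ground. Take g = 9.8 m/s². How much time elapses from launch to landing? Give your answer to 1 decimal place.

6.0 s

Phase 1 (rising): v₀ = 29.5 m/s, a = -9.8 m/s².
v = v₀ + at → t = (0 − 29.5) / -9.8 = 3.01 s
v² = v₀² + 2aΔx → Δx = (0² − 29.5²)/(2·-9.8) = 44.4 m

Phase 2 (falling): v₀ = 0 m/s, a = -9.8 m/s².
Falls 44.4 m from rest: t = √(2·44.4/9.8) = 3.01 s; v = g·t = 29.5 m/s.
Total time = 3.01 + 3.01 = 6.02 s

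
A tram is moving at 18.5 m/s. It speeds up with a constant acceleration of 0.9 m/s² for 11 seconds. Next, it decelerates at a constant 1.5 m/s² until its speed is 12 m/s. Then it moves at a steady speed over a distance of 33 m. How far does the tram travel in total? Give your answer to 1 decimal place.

Phase 1 (accelerating): v₀ = 18.5 m/s, a = 0.9 m/s².
v = v₀ + at = 18.5 + (0.9)(11) = 28.4 m/s
Δx = v₀t + ½at² = 18.5·11 + 0.5·0.9·11² = 258 m

Phase 2 (decelerating): v₀ = 28.4 m/s, a = -1.5 m/s².
v = v₀ + at → t = (12 − 28.4) / -1.5 = 10.9 s
v² = v₀² + 2aΔx → Δx = (12² − 28.4²)/(2·-1.5) = 221 m

Phase 3 (constant speed): v₀ = 12.0 m/s, a = 0 m/s².
Constant speed: t = d/v = 33/12.0 = 2.75 s
Total distance = 258 + 221 + 33.0 = 512 m

511.8 m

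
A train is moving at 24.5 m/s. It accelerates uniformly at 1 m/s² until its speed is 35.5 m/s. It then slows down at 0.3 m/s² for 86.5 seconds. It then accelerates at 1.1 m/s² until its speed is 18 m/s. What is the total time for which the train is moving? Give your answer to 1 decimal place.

Phase 1 (accelerating): v₀ = 24.5 m/s, a = 1 m/s².
v = v₀ + at → t = (35.5 − 24.5) / 1 = 11.0 s
v² = v₀² + 2aΔx → Δx = (35.5² − 24.5²)/(2·1) = 330 m

Phase 2 (decelerating): v₀ = 35.5 m/s, a = -0.3 m/s².
v = v₀ + at = 35.5 + (-0.3)(86.5) = 9.55 m/s
Δx = v₀t + ½at² = 35.5·86.5 + 0.5·-0.3·86.5² = 1950 m

Phase 3 (accelerating): v₀ = 9.55 m/s, a = 1.1 m/s².
v = v₀ + at → t = (18 − 9.55) / 1.1 = 7.68 s
v² = v₀² + 2aΔx → Δx = (18² − 9.55²)/(2·1.1) = 106 m
Total time = 11.0 + 86.5 + 7.68 = 105 s

105.2 s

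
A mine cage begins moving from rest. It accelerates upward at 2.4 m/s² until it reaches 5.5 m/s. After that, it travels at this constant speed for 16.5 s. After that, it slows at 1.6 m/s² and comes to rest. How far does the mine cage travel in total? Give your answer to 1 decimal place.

106.5 m

Phase 1 (accelerating): v₀ = 0 m/s, a = 2.4 m/s².
v = v₀ + at → t = (5.5 − 0) / 2.4 = 2.29 s
v² = v₀² + 2aΔx → Δx = (5.5² − 0²)/(2·2.4) = 6.30 m

Phase 2 (constant speed): v₀ = 5.50 m/s, a = 0 m/s².
v = v₀ + at = 5.50 + (0)(16.5) = 5.50 m/s
Δx = v₀t + ½at² = 5.50·16.5 + 0.5·0·16.5² = 90.8 m

Phase 3 (decelerating): v₀ = 5.50 m/s, a = -1.6 m/s².
v = v₀ + at → t = (0 − 5.50) / -1.6 = 3.44 s
v² = v₀² + 2aΔx → Δx = (0² − 5.50²)/(2·-1.6) = 9.45 m
Total distance = 6.30 + 90.8 + 9.45 = 107 m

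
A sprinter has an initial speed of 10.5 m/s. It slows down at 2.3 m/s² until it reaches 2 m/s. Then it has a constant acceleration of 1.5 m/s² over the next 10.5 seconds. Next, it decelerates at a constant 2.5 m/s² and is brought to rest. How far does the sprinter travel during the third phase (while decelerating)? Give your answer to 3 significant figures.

Phase 1 (decelerating): v₀ = 10.5 m/s, a = -2.3 m/s².
v = v₀ + at → t = (2 − 10.5) / -2.3 = 3.70 s
v² = v₀² + 2aΔx → Δx = (2² − 10.5²)/(2·-2.3) = 23.1 m

Phase 2 (accelerating): v₀ = 2.00 m/s, a = 1.5 m/s².
v = v₀ + at = 2.00 + (1.5)(10.5) = 17.8 m/s
Δx = v₀t + ½at² = 2.00·10.5 + 0.5·1.5·10.5² = 104 m

Phase 3 (decelerating): v₀ = 17.8 m/s, a = -2.5 m/s².
v = v₀ + at → t = (0 − 17.8) / -2.5 = 7.10 s
v² = v₀² + 2aΔx → Δx = (0² − 17.8²)/(2·-2.5) = 63.0 m
Distance in phase 3 = 63.0 m

63.0 m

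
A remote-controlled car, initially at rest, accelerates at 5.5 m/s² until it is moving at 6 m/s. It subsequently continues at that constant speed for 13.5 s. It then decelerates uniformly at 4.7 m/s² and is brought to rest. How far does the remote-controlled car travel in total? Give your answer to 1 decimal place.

Phase 1 (accelerating): v₀ = 0 m/s, a = 5.5 m/s².
v = v₀ + at → t = (6 − 0) / 5.5 = 1.09 s
v² = v₀² + 2aΔx → Δx = (6² − 0²)/(2·5.5) = 3.27 m

Phase 2 (constant speed): v₀ = 6.00 m/s, a = 0 m/s².
v = v₀ + at = 6.00 + (0)(13.5) = 6.00 m/s
Δx = v₀t + ½at² = 6.00·13.5 + 0.5·0·13.5² = 81.0 m

Phase 3 (decelerating): v₀ = 6.00 m/s, a = -4.7 m/s².
v = v₀ + at → t = (0 − 6.00) / -4.7 = 1.28 s
v² = v₀² + 2aΔx → Δx = (0² − 6.00²)/(2·-4.7) = 3.83 m
Total distance = 3.27 + 81.0 + 3.83 = 88.1 m

88.1 m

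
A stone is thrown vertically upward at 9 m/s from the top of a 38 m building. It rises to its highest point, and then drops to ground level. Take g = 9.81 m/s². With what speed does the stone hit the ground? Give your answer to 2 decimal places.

28.75 m/s

Phase 1 (rising): v₀ = 9.00 m/s, a = -9.81 m/s².
v = v₀ + at → t = (0 − 9.00) / -9.81 = 0.917 s
v² = v₀² + 2aΔx → Δx = (0² − 9.00²)/(2·-9.81) = 4.13 m

Phase 2 (falling): v₀ = 0 m/s, a = -9.81 m/s².
Falls 42.1 m from rest: t = √(2·42.1/9.81) = 2.93 s; v = g·t = 28.7 m/s.
Final speed = 28.7 m/s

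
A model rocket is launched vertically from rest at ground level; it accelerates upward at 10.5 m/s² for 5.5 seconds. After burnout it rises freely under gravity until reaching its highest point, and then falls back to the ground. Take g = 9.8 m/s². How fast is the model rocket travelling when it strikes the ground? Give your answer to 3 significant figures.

Phase 1 (powered ascent): v₀ = 0 m/s, a = 10.5 m/s².
v = v₀ + at = 0 + (10.5)(5.5) = 57.8 m/s
Δx = v₀t + ½at² = 0·5.5 + 0.5·10.5·5.5² = 159 m

Phase 2 (coasting upward): v₀ = 57.8 m/s, a = -9.8 m/s².
v = v₀ + at → t = (0 − 57.8) / -9.8 = 5.89 s
v² = v₀² + 2aΔx → Δx = (0² − 57.8²)/(2·-9.8) = 170 m

Phase 3 (free fall): v₀ = 0 m/s, a = -9.8 m/s².
Falls 329 m from rest: t = √(2·329/9.8) = 8.19 s; v = g·t = 80.3 m/s.
Impact speed = 80.3 m/s

80.3 m/s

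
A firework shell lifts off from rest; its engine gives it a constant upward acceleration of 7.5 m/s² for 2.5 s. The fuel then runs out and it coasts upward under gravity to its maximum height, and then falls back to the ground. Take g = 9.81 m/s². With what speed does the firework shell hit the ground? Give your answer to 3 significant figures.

Phase 1 (powered ascent): v₀ = 0 m/s, a = 7.5 m/s².
v = v₀ + at = 0 + (7.5)(2.5) = 18.8 m/s
Δx = v₀t + ½at² = 0·2.5 + 0.5·7.5·2.5² = 23.4 m

Phase 2 (coasting upward): v₀ = 18.8 m/s, a = -9.81 m/s².
v = v₀ + at → t = (0 − 18.8) / -9.81 = 1.91 s
v² = v₀² + 2aΔx → Δx = (0² − 18.8²)/(2·-9.81) = 17.9 m

Phase 3 (free fall): v₀ = 0 m/s, a = -9.81 m/s².
Falls 41.4 m from rest: t = √(2·41.4/9.81) = 2.90 s; v = g·t = 28.5 m/s.
Impact speed = 28.5 m/s

28.5 m/s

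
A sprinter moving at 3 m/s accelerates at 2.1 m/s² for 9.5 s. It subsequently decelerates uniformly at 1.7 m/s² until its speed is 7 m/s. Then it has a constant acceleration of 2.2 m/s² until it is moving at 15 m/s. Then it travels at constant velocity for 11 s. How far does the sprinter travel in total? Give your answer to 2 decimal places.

Phase 1 (accelerating): v₀ = 3.00 m/s, a = 2.1 m/s².
v = v₀ + at = 3.00 + (2.1)(9.5) = 22.9 m/s
Δx = v₀t + ½at² = 3.00·9.5 + 0.5·2.1·9.5² = 123 m

Phase 2 (decelerating): v₀ = 22.9 m/s, a = -1.7 m/s².
v = v₀ + at → t = (7 − 22.9) / -1.7 = 9.38 s
v² = v₀² + 2aΔx → Δx = (7² − 22.9²)/(2·-1.7) = 141 m

Phase 3 (accelerating): v₀ = 7.00 m/s, a = 2.2 m/s².
v = v₀ + at → t = (15 − 7.00) / 2.2 = 3.64 s
v² = v₀² + 2aΔx → Δx = (15² − 7.00²)/(2·2.2) = 40.0 m

Phase 4 (constant speed): v₀ = 15.0 m/s, a = 0 m/s².
v = v₀ + at = 15.0 + (0)(11) = 15.0 m/s
Δx = v₀t + ½at² = 15.0·11 + 0.5·0·11² = 165 m
Total distance = 123 + 141 + 40.0 + 165 = 469 m

468.76 m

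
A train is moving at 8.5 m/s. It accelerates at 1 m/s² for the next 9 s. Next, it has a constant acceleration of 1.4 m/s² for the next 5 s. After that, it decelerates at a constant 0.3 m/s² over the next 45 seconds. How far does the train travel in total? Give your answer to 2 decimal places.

1020.75 m

Phase 1 (accelerating): v₀ = 8.50 m/s, a = 1 m/s².
v = v₀ + at = 8.50 + (1)(9) = 17.5 m/s
Δx = v₀t + ½at² = 8.50·9 + 0.5·1·9² = 117 m

Phase 2 (accelerating): v₀ = 17.5 m/s, a = 1.4 m/s².
v = v₀ + at = 17.5 + (1.4)(5) = 24.5 m/s
Δx = v₀t + ½at² = 17.5·5 + 0.5·1.4·5² = 105 m

Phase 3 (decelerating): v₀ = 24.5 m/s, a = -0.3 m/s².
v = v₀ + at = 24.5 + (-0.3)(45) = 11.0 m/s
Δx = v₀t + ½at² = 24.5·45 + 0.5·-0.3·45² = 799 m
Total distance = 117 + 105 + 799 = 1020 m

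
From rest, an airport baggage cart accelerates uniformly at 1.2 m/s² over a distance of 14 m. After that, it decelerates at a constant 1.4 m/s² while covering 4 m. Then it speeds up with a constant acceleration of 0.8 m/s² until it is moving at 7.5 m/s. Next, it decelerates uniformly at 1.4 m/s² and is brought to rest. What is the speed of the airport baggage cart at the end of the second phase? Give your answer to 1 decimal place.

4.7 m/s

Phase 1 (accelerating): v₀ = 0 m/s, a = 1.2 m/s².
v² = v₀² + 2aΔx = 0² + 2·1.2·14 = 33.6 → v = 5.80 m/s
t = (v − v₀)/a = (5.80 − 0)/1.2 = 4.83 s

Phase 2 (decelerating): v₀ = 5.80 m/s, a = -1.4 m/s².
v² = v₀² + 2aΔx = 5.80² + 2·-1.4·4 = 22.4 → v = 4.73 m/s
t = (v − v₀)/a = (4.73 − 5.80)/-1.4 = 0.760 s
Speed at end of phase 2 = 4.73 m/s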